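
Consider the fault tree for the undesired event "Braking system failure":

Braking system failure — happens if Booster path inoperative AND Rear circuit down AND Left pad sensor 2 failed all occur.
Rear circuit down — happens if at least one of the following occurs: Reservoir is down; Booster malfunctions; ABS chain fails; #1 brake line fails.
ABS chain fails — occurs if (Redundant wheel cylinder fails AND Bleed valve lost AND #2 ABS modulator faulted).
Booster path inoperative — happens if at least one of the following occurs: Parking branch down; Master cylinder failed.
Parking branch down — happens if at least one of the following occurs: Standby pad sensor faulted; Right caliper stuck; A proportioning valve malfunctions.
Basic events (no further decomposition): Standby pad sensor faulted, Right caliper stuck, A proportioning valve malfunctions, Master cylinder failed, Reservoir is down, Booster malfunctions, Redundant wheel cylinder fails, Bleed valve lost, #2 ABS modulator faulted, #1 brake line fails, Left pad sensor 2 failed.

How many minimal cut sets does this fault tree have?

16

Parking branch down [OR]: union of children's cut sets → 3 cut set(s).
Booster path inoperative [OR]: union of children's cut sets → 4 cut set(s).
ABS chain fails [AND]: one cut set from each child combined → 1 × 1 × 1 = 1 cut set(s).
Rear circuit down [OR]: union of children's cut sets → 4 cut set(s).
Braking system failure [AND]: one cut set from each child combined → 4 × 4 × 1 = 16 cut set(s).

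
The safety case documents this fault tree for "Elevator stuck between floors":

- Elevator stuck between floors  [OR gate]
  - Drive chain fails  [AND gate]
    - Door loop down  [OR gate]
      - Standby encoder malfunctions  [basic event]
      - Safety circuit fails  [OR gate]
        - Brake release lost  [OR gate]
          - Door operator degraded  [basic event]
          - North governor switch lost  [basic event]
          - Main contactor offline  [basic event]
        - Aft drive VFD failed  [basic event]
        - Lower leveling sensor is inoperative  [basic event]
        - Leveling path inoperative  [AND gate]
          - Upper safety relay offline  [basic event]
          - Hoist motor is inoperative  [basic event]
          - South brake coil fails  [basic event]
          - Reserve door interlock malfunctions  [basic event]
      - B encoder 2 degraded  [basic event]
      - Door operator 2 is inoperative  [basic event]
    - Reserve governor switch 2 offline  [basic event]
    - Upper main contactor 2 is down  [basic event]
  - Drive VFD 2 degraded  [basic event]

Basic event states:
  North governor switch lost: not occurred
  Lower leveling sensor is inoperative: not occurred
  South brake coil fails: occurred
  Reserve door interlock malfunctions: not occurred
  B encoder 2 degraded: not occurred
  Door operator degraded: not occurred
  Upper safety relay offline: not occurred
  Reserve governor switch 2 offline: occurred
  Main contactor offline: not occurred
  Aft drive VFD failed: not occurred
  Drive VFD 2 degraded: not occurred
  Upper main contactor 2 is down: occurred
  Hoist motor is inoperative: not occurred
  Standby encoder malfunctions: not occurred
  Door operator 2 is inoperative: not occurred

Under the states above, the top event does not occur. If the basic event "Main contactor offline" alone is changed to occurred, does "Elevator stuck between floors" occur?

Yes

Counterfactual: set "Main contactor offline" to occurred.
Brake release lost [OR]: Door operator degraded=not, North governor switch lost=not, Main contactor offline=occurs → at least one input occurs → occurs.
Leveling path inoperative [AND]: Upper safety relay offline=not, Hoist motor is inoperative=not, South brake coil fails=occurs, Reserve door interlock malfunctions=not → not all inputs occur → does not occur.
Safety circuit fails [OR]: Brake release lost=occurs, Aft drive VFD failed=not, Lower leveling sensor is inoperative=not, Leveling path inoperative=not → at least one input occurs → occurs.
Door loop down [OR]: Standby encoder malfunctions=not, Safety circuit fails=occurs, B encoder 2 degraded=not, Door operator 2 is inoperative=not → at least one input occurs → occurs.
Drive chain fails [AND]: Door loop down=occurs, Reserve governor switch 2 offline=occurs, Upper main contactor 2 is down=occurs → all inputs occur → occurs.
Elevator stuck between floors [OR]: Drive chain fails=occurs, Drive VFD 2 degraded=not → at least one input occurs → occurs.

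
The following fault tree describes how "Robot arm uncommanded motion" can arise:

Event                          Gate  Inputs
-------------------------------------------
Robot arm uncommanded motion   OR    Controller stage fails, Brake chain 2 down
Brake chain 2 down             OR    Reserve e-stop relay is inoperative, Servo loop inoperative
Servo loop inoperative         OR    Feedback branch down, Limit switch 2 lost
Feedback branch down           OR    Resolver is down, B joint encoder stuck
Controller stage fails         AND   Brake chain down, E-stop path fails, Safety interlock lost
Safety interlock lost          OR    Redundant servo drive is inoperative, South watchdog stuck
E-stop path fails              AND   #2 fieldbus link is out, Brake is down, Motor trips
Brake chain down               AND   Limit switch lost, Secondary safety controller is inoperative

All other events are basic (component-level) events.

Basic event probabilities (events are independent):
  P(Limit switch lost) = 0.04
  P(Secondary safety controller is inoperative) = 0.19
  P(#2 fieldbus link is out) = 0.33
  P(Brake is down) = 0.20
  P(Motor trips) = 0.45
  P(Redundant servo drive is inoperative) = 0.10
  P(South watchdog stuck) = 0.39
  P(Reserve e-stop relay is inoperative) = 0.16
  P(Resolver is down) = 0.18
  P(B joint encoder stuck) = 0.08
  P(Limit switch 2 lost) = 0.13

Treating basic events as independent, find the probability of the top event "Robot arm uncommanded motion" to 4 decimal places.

0.4487

P(Brake chain down) [AND] = 0.04 × 0.19 = 0.007600
P(E-stop path fails) [AND] = 0.33 × 0.20 × 0.45 = 0.029700
P(Safety interlock lost) [OR] = 1 − (1−0.10) × (1−0.39) = 0.451000
P(Controller stage fails) [AND] = 0.007600 × 0.029700 × 0.451000 = 0.000102
P(Feedback branch down) [OR] = 1 − (1−0.18) × (1−0.08) = 0.245600
P(Servo loop inoperative) [OR] = 1 − (1−0.245600) × (1−0.13) = 0.343672
P(Brake chain 2 down) [OR] = 1 − (1−0.16) × (1−0.343672) = 0.448684
P(Robot arm uncommanded motion) [OR] = 1 − (1−0.000102) × (1−0.448684) = 0.448740
Rounded to 4 decimal places: P(Robot arm uncommanded motion) ≈ 0.4487.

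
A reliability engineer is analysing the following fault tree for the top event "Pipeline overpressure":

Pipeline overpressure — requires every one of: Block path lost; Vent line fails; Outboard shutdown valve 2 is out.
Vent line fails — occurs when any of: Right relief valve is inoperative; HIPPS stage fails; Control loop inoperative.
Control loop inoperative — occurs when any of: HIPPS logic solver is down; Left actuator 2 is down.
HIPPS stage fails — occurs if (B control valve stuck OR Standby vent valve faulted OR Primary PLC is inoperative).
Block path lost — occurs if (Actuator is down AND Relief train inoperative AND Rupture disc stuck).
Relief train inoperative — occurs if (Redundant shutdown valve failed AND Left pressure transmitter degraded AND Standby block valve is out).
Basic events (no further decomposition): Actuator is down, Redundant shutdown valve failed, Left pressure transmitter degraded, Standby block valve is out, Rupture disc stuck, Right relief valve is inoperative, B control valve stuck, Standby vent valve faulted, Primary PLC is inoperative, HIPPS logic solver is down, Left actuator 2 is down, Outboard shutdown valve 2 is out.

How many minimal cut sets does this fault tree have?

6

Relief train inoperative [AND]: one cut set from each child combined → 1 × 1 × 1 = 1 cut set(s).
Block path lost [AND]: one cut set from each child combined → 1 × 1 × 1 = 1 cut set(s).
HIPPS stage fails [OR]: union of children's cut sets → 3 cut set(s).
Control loop inoperative [OR]: union of children's cut sets → 2 cut set(s).
Vent line fails [OR]: union of children's cut sets → 6 cut set(s).
Pipeline overpressure [AND]: one cut set from each child combined → 1 × 6 × 1 = 6 cut set(s).
Minimal cut sets: {Actuator is down, Left pressure transmitter degraded, Outboard shutdown valve 2 is out, Redundant shutdown valve failed, Right relief valve is inoperative, Rupture disc stuck, Standby block valve is out}; {Actuator is down, B control valve stuck, Left pressure transmitter degraded, Outboard shutdown valve 2 is out, Redundant shutdown valve failed, Rupture disc stuck, Standby block valve is out}; {Actuator is down, Left pressure transmitter degraded, Outboard shutdown valve 2 is out, Redundant shutdown valve failed, Rupture disc stuck, Standby block valve is out, Standby vent valve faulted}; {Actuator is down, Left pressure transmitter degraded, Outboard shutdown valve 2 is out, Primary PLC is inoperative, Redundant shutdown valve failed, Rupture disc stuck, Standby block valve is out}; {Actuator is down, HIPPS logic solver is down, Left pressure transmitter degraded, Outboard shutdown valve 2 is out, Redundant shutdown valve failed, Rupture disc stuck, Standby block valve is out}; {Actuator is down, Left actuator 2 is down, Left pressure transmitter degraded, Outboard shutdown valve 2 is out, Redundant shutdown valve failed, Rupture disc stuck, Standby block valve is out}.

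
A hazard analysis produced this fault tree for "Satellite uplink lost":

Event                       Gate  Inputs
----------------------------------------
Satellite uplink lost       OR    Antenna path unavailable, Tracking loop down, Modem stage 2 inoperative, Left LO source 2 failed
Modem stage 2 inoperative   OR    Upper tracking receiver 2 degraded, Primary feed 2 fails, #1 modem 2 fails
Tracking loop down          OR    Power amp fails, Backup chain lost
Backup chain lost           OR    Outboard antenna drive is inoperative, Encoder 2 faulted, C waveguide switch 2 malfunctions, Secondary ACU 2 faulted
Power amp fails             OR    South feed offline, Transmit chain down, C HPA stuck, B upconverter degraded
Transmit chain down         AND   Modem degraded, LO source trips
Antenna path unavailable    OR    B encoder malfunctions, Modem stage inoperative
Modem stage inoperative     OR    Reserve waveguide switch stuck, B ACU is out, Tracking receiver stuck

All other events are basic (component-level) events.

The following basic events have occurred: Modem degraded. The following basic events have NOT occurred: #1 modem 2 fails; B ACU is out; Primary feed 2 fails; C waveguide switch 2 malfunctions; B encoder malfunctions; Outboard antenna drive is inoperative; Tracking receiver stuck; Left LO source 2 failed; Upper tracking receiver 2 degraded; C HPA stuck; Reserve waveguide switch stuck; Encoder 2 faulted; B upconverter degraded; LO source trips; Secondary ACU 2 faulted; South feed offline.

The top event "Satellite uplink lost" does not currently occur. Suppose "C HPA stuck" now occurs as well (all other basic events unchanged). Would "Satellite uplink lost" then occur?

Counterfactual: set "C HPA stuck" to occurred.
Modem stage inoperative [OR]: Reserve waveguide switch stuck=not, B ACU is out=not, Tracking receiver stuck=not → no input occurs → does not occur.
Antenna path unavailable [OR]: B encoder malfunctions=not, Modem stage inoperative=not → no input occurs → does not occur.
Transmit chain down [AND]: Modem degraded=occurs, LO source trips=not → not all inputs occur → does not occur.
Power amp fails [OR]: South feed offline=not, Transmit chain down=not, C HPA stuck=occurs, B upconverter degraded=not → at least one input occurs → occurs.
Backup chain lost [OR]: Outboard antenna drive is inoperative=not, Encoder 2 faulted=not, C waveguide switch 2 malfunctions=not, Secondary ACU 2 faulted=not → no input occurs → does not occur.
Tracking loop down [OR]: Power amp fails=occurs, Backup chain lost=not → at least one input occurs → occurs.
Modem stage 2 inoperative [OR]: Upper tracking receiver 2 degraded=not, Primary feed 2 fails=not, #1 modem 2 fails=not → no input occurs → does not occur.
Satellite uplink lost [OR]: Antenna path unavailable=not, Tracking loop down=occurs, Modem stage 2 inoperative=not, Left LO source 2 failed=not → at least one input occurs → occurs.

Yes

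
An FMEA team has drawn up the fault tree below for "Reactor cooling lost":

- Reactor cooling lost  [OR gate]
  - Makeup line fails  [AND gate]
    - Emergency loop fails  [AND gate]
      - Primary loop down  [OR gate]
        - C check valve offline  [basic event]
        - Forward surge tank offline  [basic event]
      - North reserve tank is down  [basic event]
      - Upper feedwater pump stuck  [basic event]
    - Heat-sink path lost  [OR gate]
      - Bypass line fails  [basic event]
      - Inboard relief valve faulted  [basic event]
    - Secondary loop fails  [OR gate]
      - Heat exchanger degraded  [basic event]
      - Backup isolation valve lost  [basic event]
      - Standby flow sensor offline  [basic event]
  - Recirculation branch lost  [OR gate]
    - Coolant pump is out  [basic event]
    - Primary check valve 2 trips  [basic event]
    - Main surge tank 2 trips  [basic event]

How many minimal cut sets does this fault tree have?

Primary loop down [OR]: union of children's cut sets → 2 cut set(s).
Emergency loop fails [AND]: one cut set from each child combined → 2 × 1 × 1 = 2 cut set(s).
Heat-sink path lost [OR]: union of children's cut sets → 2 cut set(s).
Secondary loop fails [OR]: union of children's cut sets → 3 cut set(s).
Makeup line fails [AND]: one cut set from each child combined → 2 × 2 × 3 = 12 cut set(s).
Recirculation branch lost [OR]: union of children's cut sets → 3 cut set(s).
Reactor cooling lost [OR]: union of children's cut sets → 15 cut set(s).

15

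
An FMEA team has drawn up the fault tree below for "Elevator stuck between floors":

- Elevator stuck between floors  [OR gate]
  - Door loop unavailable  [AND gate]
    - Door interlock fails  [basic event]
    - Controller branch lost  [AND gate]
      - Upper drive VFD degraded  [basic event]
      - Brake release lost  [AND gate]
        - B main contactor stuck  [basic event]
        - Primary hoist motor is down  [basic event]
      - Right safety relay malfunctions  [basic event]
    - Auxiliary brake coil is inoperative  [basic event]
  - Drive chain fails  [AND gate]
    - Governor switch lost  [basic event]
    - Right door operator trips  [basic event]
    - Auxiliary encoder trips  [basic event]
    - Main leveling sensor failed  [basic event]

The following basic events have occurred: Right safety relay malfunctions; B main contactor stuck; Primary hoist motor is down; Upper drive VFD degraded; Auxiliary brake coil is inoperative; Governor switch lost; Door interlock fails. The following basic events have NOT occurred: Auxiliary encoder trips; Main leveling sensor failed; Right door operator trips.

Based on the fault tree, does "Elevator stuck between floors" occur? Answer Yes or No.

Brake release lost [AND]: B main contactor stuck=occurs, Primary hoist motor is down=occurs → all inputs occur → occurs.
Controller branch lost [AND]: Upper drive VFD degraded=occurs, Brake release lost=occurs, Right safety relay malfunctions=occurs → all inputs occur → occurs.
Door loop unavailable [AND]: Door interlock fails=occurs, Controller branch lost=occurs, Auxiliary brake coil is inoperative=occurs → all inputs occur → occurs.
Drive chain fails [AND]: Governor switch lost=occurs, Right door operator trips=not, Auxiliary encoder trips=not, Main leveling sensor failed=not → not all inputs occur → does not occur.
Elevator stuck between floors [OR]: Door loop unavailable=occurs, Drive chain fails=not → at least one input occurs → occurs.

Yes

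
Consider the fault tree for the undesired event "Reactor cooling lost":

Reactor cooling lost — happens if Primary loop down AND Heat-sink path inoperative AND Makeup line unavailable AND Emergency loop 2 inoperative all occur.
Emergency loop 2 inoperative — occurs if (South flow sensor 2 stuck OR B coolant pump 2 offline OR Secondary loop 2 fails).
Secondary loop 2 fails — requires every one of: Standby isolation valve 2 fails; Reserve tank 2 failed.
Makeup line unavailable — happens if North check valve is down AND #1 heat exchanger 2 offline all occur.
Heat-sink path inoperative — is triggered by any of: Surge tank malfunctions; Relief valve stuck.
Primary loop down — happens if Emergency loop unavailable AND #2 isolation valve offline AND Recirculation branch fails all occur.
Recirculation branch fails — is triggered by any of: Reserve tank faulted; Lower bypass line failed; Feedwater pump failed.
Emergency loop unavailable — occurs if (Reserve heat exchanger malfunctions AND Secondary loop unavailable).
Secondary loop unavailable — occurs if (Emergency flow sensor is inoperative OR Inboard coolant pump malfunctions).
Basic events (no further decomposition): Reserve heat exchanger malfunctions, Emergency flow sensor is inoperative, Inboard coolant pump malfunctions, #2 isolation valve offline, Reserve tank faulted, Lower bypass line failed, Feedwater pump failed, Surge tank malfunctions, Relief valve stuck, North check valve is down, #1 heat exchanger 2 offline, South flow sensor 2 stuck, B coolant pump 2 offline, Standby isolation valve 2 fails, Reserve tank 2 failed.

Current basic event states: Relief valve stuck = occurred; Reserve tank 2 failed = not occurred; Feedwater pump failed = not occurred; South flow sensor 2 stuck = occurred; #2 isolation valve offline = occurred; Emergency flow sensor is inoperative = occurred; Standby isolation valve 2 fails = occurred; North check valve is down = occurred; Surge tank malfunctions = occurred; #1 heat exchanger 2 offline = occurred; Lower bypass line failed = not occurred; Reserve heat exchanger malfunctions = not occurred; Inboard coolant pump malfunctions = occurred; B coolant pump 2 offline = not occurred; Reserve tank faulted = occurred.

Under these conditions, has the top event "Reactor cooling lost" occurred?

No

Secondary loop unavailable [OR]: Emergency flow sensor is inoperative=occurs, Inboard coolant pump malfunctions=occurs → at least one input occurs → occurs.
Emergency loop unavailable [AND]: Reserve heat exchanger malfunctions=not, Secondary loop unavailable=occurs → not all inputs occur → does not occur.
Recirculation branch fails [OR]: Reserve tank faulted=occurs, Lower bypass line failed=not, Feedwater pump failed=not → at least one input occurs → occurs.
Primary loop down [AND]: Emergency loop unavailable=not, #2 isolation valve offline=occurs, Recirculation branch fails=occurs → not all inputs occur → does not occur.
Heat-sink path inoperative [OR]: Surge tank malfunctions=occurs, Relief valve stuck=occurs → at least one input occurs → occurs.
Makeup line unavailable [AND]: North check valve is down=occurs, #1 heat exchanger 2 offline=occurs → all inputs occur → occurs.
Secondary loop 2 fails [AND]: Standby isolation valve 2 fails=occurs, Reserve tank 2 failed=not → not all inputs occur → does not occur.
Emergency loop 2 inoperative [OR]: South flow sensor 2 stuck=occurs, B coolant pump 2 offline=not, Secondary loop 2 fails=not → at least one input occurs → occurs.
Reactor cooling lost [AND]: Primary loop down=not, Heat-sink path inoperative=occurs, Makeup line unavailable=occurs, Emergency loop 2 inoperative=occurs → not all inputs occur → does not occur.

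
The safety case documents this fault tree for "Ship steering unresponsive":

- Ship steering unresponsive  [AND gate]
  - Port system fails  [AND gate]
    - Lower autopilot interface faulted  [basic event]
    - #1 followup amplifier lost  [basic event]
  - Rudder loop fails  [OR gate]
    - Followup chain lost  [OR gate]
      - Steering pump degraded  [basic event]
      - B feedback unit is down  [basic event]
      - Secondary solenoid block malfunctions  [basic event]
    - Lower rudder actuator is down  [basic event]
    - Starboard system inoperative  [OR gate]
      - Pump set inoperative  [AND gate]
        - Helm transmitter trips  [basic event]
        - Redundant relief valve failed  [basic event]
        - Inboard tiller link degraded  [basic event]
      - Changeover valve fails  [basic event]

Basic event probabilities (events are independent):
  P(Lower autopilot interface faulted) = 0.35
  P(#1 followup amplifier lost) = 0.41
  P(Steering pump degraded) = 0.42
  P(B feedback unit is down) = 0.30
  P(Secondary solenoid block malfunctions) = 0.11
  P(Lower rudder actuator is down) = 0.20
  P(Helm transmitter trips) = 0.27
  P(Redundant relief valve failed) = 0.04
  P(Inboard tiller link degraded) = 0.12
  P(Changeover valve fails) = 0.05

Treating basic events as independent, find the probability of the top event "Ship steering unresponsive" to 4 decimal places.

0.1041

P(Port system fails) [AND] = 0.35 × 0.41 = 0.143500
P(Followup chain lost) [OR] = 1 − (1−0.42) × (1−0.30) × (1−0.11) = 0.638660
P(Pump set inoperative) [AND] = 0.27 × 0.04 × 0.12 = 0.001296
P(Starboard system inoperative) [OR] = 1 − (1−0.001296) × (1−0.05) = 0.051231
P(Rudder loop fails) [OR] = 1 − (1−0.638660) × (1−0.20) × (1−0.051231) = 0.725737
P(Ship steering unresponsive) [AND] = 0.143500 × 0.725737 = 0.104143
Rounded to 4 decimal places: P(Ship steering unresponsive) ≈ 0.1041.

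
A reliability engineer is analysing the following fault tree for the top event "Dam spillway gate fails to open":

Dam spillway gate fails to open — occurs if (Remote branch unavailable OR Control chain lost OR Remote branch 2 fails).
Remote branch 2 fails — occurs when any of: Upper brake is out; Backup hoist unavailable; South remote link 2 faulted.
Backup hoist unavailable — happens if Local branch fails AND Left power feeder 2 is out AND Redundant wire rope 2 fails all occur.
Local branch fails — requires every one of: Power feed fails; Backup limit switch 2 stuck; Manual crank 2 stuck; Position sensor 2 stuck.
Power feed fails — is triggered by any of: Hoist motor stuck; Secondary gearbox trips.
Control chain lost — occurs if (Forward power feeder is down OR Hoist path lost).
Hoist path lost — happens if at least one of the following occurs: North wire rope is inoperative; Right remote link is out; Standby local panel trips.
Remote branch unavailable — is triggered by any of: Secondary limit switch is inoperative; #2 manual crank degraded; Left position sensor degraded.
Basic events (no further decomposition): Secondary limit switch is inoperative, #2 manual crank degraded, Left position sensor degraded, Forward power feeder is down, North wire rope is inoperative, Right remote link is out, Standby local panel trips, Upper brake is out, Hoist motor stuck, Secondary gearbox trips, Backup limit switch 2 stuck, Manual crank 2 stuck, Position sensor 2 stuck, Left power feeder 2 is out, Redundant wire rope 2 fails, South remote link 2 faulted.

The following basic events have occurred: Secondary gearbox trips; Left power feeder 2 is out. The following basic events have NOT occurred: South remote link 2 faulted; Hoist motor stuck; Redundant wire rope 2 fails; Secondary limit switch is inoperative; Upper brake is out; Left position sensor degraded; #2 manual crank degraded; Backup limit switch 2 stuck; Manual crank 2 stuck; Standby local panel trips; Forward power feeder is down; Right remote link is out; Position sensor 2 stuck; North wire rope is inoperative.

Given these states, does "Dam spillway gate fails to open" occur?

Remote branch unavailable [OR]: Secondary limit switch is inoperative=not, #2 manual crank degraded=not, Left position sensor degraded=not → no input occurs → does not occur.
Hoist path lost [OR]: North wire rope is inoperative=not, Right remote link is out=not, Standby local panel trips=not → no input occurs → does not occur.
Control chain lost [OR]: Forward power feeder is down=not, Hoist path lost=not → no input occurs → does not occur.
Power feed fails [OR]: Hoist motor stuck=not, Secondary gearbox trips=occurs → at least one input occurs → occurs.
Local branch fails [AND]: Power feed fails=occurs, Backup limit switch 2 stuck=not, Manual crank 2 stuck=not, Position sensor 2 stuck=not → not all inputs occur → does not occur.
Backup hoist unavailable [AND]: Local branch fails=not, Left power feeder 2 is out=occurs, Redundant wire rope 2 fails=not → not all inputs occur → does not occur.
Remote branch 2 fails [OR]: Upper brake is out=not, Backup hoist unavailable=not, South remote link 2 faulted=not → no input occurs → does not occur.
Dam spillway gate fails to open [OR]: Remote branch unavailable=not, Control chain lost=not, Remote branch 2 fails=not → no input occurs → does not occur.

No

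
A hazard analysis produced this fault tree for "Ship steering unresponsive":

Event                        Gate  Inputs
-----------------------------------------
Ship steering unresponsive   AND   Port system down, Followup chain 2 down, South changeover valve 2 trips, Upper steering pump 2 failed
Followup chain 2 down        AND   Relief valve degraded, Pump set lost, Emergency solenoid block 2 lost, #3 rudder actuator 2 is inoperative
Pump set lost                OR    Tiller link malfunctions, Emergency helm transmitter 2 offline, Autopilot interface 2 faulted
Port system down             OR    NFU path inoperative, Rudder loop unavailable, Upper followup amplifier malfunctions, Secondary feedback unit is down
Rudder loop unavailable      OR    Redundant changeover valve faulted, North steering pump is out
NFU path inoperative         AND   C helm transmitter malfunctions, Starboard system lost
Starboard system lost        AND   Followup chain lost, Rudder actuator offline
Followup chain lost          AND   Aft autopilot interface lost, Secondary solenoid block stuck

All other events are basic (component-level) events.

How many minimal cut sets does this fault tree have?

Followup chain lost [AND]: one cut set from each child combined → 1 × 1 = 1 cut set(s).
Starboard system lost [AND]: one cut set from each child combined → 1 × 1 = 1 cut set(s).
NFU path inoperative [AND]: one cut set from each child combined → 1 × 1 = 1 cut set(s).
Rudder loop unavailable [OR]: union of children's cut sets → 2 cut set(s).
Port system down [OR]: union of children's cut sets → 5 cut set(s).
Pump set lost [OR]: union of children's cut sets → 3 cut set(s).
Followup chain 2 down [AND]: one cut set from each child combined → 1 × 3 × 1 × 1 = 3 cut set(s).
Ship steering unresponsive [AND]: one cut set from each child combined → 5 × 3 × 1 × 1 = 15 cut set(s).

15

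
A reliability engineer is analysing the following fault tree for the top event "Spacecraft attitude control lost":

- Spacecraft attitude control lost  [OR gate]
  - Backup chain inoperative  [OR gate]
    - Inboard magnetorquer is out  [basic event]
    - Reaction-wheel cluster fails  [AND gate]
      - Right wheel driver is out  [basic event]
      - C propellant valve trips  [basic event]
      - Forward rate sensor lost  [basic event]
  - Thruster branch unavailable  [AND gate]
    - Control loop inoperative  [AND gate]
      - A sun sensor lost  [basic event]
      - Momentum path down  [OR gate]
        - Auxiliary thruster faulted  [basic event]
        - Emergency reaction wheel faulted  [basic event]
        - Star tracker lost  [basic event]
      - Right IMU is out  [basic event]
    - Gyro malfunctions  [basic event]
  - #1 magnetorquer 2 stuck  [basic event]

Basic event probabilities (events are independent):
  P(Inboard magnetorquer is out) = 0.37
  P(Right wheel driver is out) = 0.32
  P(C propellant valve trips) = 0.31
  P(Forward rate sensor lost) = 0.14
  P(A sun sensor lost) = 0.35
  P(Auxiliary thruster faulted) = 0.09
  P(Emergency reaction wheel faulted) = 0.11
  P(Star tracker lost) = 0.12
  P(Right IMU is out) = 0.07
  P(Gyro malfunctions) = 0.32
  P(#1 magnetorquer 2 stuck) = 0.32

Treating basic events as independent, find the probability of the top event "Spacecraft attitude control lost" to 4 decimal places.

0.5785

P(Reaction-wheel cluster fails) [AND] = 0.32 × 0.31 × 0.14 = 0.013888
P(Backup chain inoperative) [OR] = 1 − (1−0.37) × (1−0.013888) = 0.378749
P(Momentum path down) [OR] = 1 − (1−0.09) × (1−0.11) × (1−0.12) = 0.287288
P(Control loop inoperative) [AND] = 0.35 × 0.287288 × 0.07 = 0.007039
P(Thruster branch unavailable) [AND] = 0.007039 × 0.32 = 0.002252
P(Spacecraft attitude control lost) [OR] = 1 − (1−0.378749) × (1−0.002252) × (1−0.32) = 0.578501
Rounded to 4 decimal places: P(Spacecraft attitude control lost) ≈ 0.5785.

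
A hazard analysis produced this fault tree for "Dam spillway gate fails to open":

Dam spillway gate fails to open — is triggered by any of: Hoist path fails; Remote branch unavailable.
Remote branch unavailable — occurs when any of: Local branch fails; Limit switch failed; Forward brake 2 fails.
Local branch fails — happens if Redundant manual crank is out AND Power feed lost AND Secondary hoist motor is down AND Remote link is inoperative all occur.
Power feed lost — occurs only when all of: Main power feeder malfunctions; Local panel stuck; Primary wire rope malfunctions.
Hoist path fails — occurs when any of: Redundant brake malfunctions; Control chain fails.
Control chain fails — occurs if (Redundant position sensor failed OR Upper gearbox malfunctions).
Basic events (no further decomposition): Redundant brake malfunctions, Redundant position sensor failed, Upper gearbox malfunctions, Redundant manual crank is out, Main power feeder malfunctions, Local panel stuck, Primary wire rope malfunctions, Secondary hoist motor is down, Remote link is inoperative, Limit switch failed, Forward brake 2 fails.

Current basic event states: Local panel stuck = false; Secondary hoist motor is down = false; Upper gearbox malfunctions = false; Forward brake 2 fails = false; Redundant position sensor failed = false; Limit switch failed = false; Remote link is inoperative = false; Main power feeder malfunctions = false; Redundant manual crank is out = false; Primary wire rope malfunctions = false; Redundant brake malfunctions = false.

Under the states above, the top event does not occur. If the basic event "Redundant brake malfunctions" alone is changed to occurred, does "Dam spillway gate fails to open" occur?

Yes

Counterfactual: set "Redundant brake malfunctions" to occurred.
Control chain fails [OR]: Redundant position sensor failed=not, Upper gearbox malfunctions=not → no input occurs → does not occur.
Hoist path fails [OR]: Redundant brake malfunctions=occurs, Control chain fails=not → at least one input occurs → occurs.
Power feed lost [AND]: Main power feeder malfunctions=not, Local panel stuck=not, Primary wire rope malfunctions=not → not all inputs occur → does not occur.
Local branch fails [AND]: Redundant manual crank is out=not, Power feed lost=not, Secondary hoist motor is down=not, Remote link is inoperative=not → not all inputs occur → does not occur.
Remote branch unavailable [OR]: Local branch fails=not, Limit switch failed=not, Forward brake 2 fails=not → no input occurs → does not occur.
Dam spillway gate fails to open [OR]: Hoist path fails=occurs, Remote branch unavailable=not → at least one input occurs → occurs.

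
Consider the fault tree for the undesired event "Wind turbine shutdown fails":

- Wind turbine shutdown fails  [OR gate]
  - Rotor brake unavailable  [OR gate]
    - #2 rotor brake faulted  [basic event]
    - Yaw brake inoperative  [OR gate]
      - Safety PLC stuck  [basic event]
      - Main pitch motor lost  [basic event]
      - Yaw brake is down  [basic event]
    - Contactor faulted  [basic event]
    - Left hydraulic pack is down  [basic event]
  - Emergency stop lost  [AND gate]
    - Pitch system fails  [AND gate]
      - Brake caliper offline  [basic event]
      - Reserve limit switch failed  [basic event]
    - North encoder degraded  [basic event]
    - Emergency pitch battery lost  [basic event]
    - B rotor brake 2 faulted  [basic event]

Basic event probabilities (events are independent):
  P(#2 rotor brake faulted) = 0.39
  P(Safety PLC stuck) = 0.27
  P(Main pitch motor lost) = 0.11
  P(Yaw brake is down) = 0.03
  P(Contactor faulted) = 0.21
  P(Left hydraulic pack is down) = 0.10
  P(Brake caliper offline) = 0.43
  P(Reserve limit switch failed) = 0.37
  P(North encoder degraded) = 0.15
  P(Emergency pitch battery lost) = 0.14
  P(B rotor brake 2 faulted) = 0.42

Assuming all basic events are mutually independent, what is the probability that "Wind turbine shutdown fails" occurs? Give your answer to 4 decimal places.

0.7271

P(Yaw brake inoperative) [OR] = 1 − (1−0.27) × (1−0.11) × (1−0.03) = 0.369791
P(Rotor brake unavailable) [OR] = 1 − (1−0.39) × (1−0.369791) × (1−0.21) × (1−0.10) = 0.726672
P(Pitch system fails) [AND] = 0.43 × 0.37 = 0.159100
P(Emergency stop lost) [AND] = 0.159100 × 0.15 × 0.14 × 0.42 = 0.001403
P(Wind turbine shutdown fails) [OR] = 1 − (1−0.726672) × (1−0.001403) = 0.727055
Rounded to 4 decimal places: P(Wind turbine shutdown fails) ≈ 0.7271.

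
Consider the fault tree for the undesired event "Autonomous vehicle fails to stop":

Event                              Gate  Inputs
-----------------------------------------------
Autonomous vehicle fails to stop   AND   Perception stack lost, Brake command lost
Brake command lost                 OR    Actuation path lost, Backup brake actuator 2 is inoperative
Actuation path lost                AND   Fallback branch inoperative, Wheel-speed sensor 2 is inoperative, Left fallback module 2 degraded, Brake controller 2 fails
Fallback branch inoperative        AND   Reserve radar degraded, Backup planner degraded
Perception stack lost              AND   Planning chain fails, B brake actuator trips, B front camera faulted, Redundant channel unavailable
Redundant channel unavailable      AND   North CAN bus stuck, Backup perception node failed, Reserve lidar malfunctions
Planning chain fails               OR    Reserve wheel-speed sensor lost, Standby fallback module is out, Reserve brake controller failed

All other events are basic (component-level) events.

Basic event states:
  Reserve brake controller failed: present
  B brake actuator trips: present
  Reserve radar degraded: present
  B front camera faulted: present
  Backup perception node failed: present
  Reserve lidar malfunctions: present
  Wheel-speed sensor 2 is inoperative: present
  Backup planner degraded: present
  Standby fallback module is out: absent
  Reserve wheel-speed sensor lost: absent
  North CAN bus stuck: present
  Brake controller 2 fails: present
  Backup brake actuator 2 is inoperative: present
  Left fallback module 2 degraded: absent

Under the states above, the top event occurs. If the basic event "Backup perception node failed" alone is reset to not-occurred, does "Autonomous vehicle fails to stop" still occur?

No

Counterfactual: set "Backup perception node failed" to not occurred.
Planning chain fails [OR]: Reserve wheel-speed sensor lost=not, Standby fallback module is out=not, Reserve brake controller failed=occurs → at least one input occurs → occurs.
Redundant channel unavailable [AND]: North CAN bus stuck=occurs, Backup perception node failed=not, Reserve lidar malfunctions=occurs → not all inputs occur → does not occur.
Perception stack lost [AND]: Planning chain fails=occurs, B brake actuator trips=occurs, B front camera faulted=occurs, Redundant channel unavailable=not → not all inputs occur → does not occur.
Fallback branch inoperative [AND]: Reserve radar degraded=occurs, Backup planner degraded=occurs → all inputs occur → occurs.
Actuation path lost [AND]: Fallback branch inoperative=occurs, Wheel-speed sensor 2 is inoperative=occurs, Left fallback module 2 degraded=not, Brake controller 2 fails=occurs → not all inputs occur → does not occur.
Brake command lost [OR]: Actuation path lost=not, Backup brake actuator 2 is inoperative=occurs → at least one input occurs → occurs.
Autonomous vehicle fails to stop [AND]: Perception stack lost=not, Brake command lost=occurs → not all inputs occur → does not occur.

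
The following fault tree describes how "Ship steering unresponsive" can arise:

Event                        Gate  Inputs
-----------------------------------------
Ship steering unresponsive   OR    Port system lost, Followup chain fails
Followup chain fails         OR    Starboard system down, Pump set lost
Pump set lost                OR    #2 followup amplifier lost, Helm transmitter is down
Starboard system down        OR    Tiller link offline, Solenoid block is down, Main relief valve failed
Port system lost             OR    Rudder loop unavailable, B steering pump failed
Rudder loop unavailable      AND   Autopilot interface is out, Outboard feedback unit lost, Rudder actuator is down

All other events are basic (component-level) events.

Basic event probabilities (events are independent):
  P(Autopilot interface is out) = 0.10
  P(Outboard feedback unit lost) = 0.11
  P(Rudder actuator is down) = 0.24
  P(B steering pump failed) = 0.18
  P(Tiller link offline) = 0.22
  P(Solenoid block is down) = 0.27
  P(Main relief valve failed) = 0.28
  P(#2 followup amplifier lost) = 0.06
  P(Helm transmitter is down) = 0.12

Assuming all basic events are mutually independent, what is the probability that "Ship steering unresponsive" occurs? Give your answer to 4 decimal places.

P(Rudder loop unavailable) [AND] = 0.10 × 0.11 × 0.24 = 0.002640
P(Port system lost) [OR] = 1 − (1−0.002640) × (1−0.18) = 0.182165
P(Starboard system down) [OR] = 1 − (1−0.22) × (1−0.27) × (1−0.28) = 0.590032
P(Pump set lost) [OR] = 1 − (1−0.06) × (1−0.12) = 0.172800
P(Followup chain fails) [OR] = 1 − (1−0.590032) × (1−0.172800) = 0.660874
P(Ship steering unresponsive) [OR] = 1 − (1−0.182165) × (1−0.660874) = 0.722651
Rounded to 4 decimal places: P(Ship steering unresponsive) ≈ 0.7227.

0.7227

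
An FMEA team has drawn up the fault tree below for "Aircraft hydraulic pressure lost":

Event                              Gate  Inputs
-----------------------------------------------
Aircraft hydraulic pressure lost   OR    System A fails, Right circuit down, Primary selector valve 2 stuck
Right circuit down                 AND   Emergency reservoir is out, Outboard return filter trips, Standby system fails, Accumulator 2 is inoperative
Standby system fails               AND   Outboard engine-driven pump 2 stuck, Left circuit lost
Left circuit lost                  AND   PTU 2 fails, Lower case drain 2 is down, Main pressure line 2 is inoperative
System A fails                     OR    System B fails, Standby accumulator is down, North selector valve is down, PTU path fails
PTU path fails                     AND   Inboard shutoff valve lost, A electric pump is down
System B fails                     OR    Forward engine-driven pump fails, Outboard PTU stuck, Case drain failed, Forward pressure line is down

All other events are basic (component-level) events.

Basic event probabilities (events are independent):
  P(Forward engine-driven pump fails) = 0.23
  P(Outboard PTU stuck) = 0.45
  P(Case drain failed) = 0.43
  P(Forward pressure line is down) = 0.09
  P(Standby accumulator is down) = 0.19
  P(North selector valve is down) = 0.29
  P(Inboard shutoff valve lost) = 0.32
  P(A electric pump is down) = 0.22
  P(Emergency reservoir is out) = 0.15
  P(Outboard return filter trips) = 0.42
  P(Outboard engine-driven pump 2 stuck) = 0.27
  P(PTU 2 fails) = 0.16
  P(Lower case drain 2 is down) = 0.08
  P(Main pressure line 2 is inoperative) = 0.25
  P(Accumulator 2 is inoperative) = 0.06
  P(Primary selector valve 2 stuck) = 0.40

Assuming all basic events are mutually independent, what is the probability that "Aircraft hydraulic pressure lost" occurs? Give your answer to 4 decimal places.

P(System B fails) [OR] = 1 − (1−0.23) × (1−0.45) × (1−0.43) × (1−0.09) = 0.780331
P(PTU path fails) [AND] = 0.32 × 0.22 = 0.070400
P(System A fails) [OR] = 1 − (1−0.780331) × (1−0.19) × (1−0.29) × (1−0.070400) = 0.882562
P(Left circuit lost) [AND] = 0.16 × 0.08 × 0.25 = 0.003200
P(Standby system fails) [AND] = 0.27 × 0.003200 = 0.000864
P(Right circuit down) [AND] = 0.15 × 0.42 × 0.000864 × 0.06 = 0.000003
P(Aircraft hydraulic pressure lost) [OR] = 1 − (1−0.882562) × (1−0.000003) × (1−0.40) = 0.929537
Rounded to 4 decimal places: P(Aircraft hydraulic pressure lost) ≈ 0.9295.

0.9295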